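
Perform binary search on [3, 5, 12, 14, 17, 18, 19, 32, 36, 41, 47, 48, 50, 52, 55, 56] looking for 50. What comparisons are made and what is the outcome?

Binary search for 50 in [3, 5, 12, 14, 17, 18, 19, 32, 36, 41, 47, 48, 50, 52, 55, 56]:

lo=0, hi=15, mid=7, arr[mid]=32 -> 32 < 50, search right half
lo=8, hi=15, mid=11, arr[mid]=48 -> 48 < 50, search right half
lo=12, hi=15, mid=13, arr[mid]=52 -> 52 > 50, search left half
lo=12, hi=12, mid=12, arr[mid]=50 -> Found target at index 12!

Binary search finds 50 at index 12 after 4 comparisons. The search repeatedly halves the search space by comparing with the middle element.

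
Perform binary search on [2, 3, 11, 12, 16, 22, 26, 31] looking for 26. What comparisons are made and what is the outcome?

Binary search for 26 in [2, 3, 11, 12, 16, 22, 26, 31]:

lo=0, hi=7, mid=3, arr[mid]=12 -> 12 < 26, search right half
lo=4, hi=7, mid=5, arr[mid]=22 -> 22 < 26, search right half
lo=6, hi=7, mid=6, arr[mid]=26 -> Found target at index 6!

Binary search finds 26 at index 6 after 3 comparisons. The search repeatedly halves the search space by comparing with the middle element.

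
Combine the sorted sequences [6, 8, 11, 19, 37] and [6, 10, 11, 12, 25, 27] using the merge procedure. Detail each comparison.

Merging process:

Compare 6 vs 6: take 6 from left. Merged: [6]
Compare 8 vs 6: take 6 from right. Merged: [6, 6]
Compare 8 vs 10: take 8 from left. Merged: [6, 6, 8]
Compare 11 vs 10: take 10 from right. Merged: [6, 6, 8, 10]
Compare 11 vs 11: take 11 from left. Merged: [6, 6, 8, 10, 11]
Compare 19 vs 11: take 11 from right. Merged: [6, 6, 8, 10, 11, 11]
Compare 19 vs 12: take 12 from right. Merged: [6, 6, 8, 10, 11, 11, 12]
Compare 19 vs 25: take 19 from left. Merged: [6, 6, 8, 10, 11, 11, 12, 19]
Compare 37 vs 25: take 25 from right. Merged: [6, 6, 8, 10, 11, 11, 12, 19, 25]
Compare 37 vs 27: take 27 from right. Merged: [6, 6, 8, 10, 11, 11, 12, 19, 25, 27]
Append remaining from left: [37]. Merged: [6, 6, 8, 10, 11, 11, 12, 19, 25, 27, 37]

Final merged array: [6, 6, 8, 10, 11, 11, 12, 19, 25, 27, 37]
Total comparisons: 10

The merged array is [6, 6, 8, 10, 11, 11, 12, 19, 25, 27, 37], requiring 10 comparisons. The merge step runs in O(n) time where n is the total number of elements.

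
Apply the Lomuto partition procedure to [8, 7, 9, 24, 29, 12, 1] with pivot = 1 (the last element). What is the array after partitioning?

Lomuto partition with pivot = 1:

Initial array: [8, 7, 9, 24, 29, 12, 1]

arr[0]=8 > 1: no swap
arr[1]=7 > 1: no swap
arr[2]=9 > 1: no swap
arr[3]=24 > 1: no swap
arr[4]=29 > 1: no swap
arr[5]=12 > 1: no swap

Place pivot at position 0: [1, 7, 9, 24, 29, 12, 8]
Pivot position: 0

After partitioning with pivot 1, the array becomes [1, 7, 9, 24, 29, 12, 8]. The pivot is placed at index 0. All elements to the left of the pivot are <= 1, and all elements to the right are > 1.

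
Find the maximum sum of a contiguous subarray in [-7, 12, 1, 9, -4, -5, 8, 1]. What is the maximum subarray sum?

Using Kadane's algorithm on [-7, 12, 1, 9, -4, -5, 8, 1]:

Scanning through the array:
Position 1 (value 12): max_ending_here = 12, max_so_far = 12
Position 2 (value 1): max_ending_here = 13, max_so_far = 13
Position 3 (value 9): max_ending_here = 22, max_so_far = 22
Position 4 (value -4): max_ending_here = 18, max_so_far = 22
Position 5 (value -5): max_ending_here = 13, max_so_far = 22
Position 6 (value 8): max_ending_here = 21, max_so_far = 22
Position 7 (value 1): max_ending_here = 22, max_so_far = 22

Maximum subarray: [12, 1, 9]
Maximum sum: 22

The maximum subarray is [12, 1, 9] with sum 22. This subarray runs from index 1 to index 3.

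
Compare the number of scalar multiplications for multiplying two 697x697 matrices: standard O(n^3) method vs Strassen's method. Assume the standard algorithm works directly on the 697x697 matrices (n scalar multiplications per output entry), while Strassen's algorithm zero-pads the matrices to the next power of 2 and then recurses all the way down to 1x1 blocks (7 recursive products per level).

Matrix multiplication for 697x697 matrices:

Strassen's algorithm requires power-of-2 dimensions. Pad 697x697 to 1024x1024 (next power of 2).

Standard algorithm: 697^3 = 338608873 multiplications
Strassen's algorithm: 7^(log2(1024)) = 7^10 = 282475249 multiplications
Savings: 338608873 - 282475249 = 56133624 multiplications

Standard: 338608873 multiplications (697^3). Strassen: 282475249 multiplications (7^10, after padding to 1024x1024). Strassen reduces 8 recursive multiplications to 7 at each level.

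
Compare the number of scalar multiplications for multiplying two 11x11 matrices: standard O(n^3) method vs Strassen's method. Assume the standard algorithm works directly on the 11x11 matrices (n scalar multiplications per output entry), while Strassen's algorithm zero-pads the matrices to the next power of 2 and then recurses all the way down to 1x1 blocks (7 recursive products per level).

Matrix multiplication for 11x11 matrices:

Strassen's algorithm requires power-of-2 dimensions. Pad 11x11 to 16x16 (next power of 2).

Standard algorithm: 11^3 = 1331 multiplications
Strassen's algorithm: 7^(log2(16)) = 7^4 = 2401 multiplications
Difference: 1331 - 2401 = -1070 (Strassen uses MORE here due to padding overhead — for small or just-over-power-of-2 n, padding can outweigh the per-level savings)

Standard: 1331 multiplications (11^3). Strassen: 2401 multiplications (7^4, after padding to 16x16). Strassen reduces 8 recursive multiplications to 7 at each level.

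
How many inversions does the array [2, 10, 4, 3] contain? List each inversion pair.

Finding inversions in [2, 10, 4, 3]:

(1, 2): arr[1]=10 > arr[2]=4
(1, 3): arr[1]=10 > arr[3]=3
(2, 3): arr[2]=4 > arr[3]=3

Total inversions: 3

The array has 3 inversion(s): (1,2), (1,3), (2,3). Each pair (i,j) satisfies i < j and arr[i] > arr[j].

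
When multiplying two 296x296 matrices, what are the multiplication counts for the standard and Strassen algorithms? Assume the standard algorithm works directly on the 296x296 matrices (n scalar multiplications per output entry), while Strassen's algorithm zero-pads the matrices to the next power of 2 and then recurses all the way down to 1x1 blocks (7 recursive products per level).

Matrix multiplication for 296x296 matrices:

Strassen's algorithm requires power-of-2 dimensions. Pad 296x296 to 512x512 (next power of 2).

Standard algorithm: 296^3 = 25934336 multiplications
Strassen's algorithm: 7^(log2(512)) = 7^9 = 40353607 multiplications
Difference: 25934336 - 40353607 = -14419271 (Strassen uses MORE here due to padding overhead — for small or just-over-power-of-2 n, padding can outweigh the per-level savings)

Standard: 25934336 multiplications (296^3). Strassen: 40353607 multiplications (7^9, after padding to 512x512). Strassen reduces 8 recursive multiplications to 7 at each level.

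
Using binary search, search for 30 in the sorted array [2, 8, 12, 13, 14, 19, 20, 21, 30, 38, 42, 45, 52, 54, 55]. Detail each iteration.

Binary search for 30 in [2, 8, 12, 13, 14, 19, 20, 21, 30, 38, 42, 45, 52, 54, 55]:

lo=0, hi=14, mid=7, arr[mid]=21 -> 21 < 30, search right half
lo=8, hi=14, mid=11, arr[mid]=45 -> 45 > 30, search left half
lo=8, hi=10, mid=9, arr[mid]=38 -> 38 > 30, search left half
lo=8, hi=8, mid=8, arr[mid]=30 -> Found target at index 8!

Binary search finds 30 at index 8 after 4 comparisons. The search repeatedly halves the search space by comparing with the middle element.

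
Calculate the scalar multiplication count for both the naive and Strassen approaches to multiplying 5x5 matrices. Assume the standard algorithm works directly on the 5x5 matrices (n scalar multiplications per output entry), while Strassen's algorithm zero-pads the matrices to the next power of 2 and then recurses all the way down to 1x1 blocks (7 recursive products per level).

Matrix multiplication for 5x5 matrices:

Strassen's algorithm requires power-of-2 dimensions. Pad 5x5 to 8x8 (next power of 2).

Standard algorithm: 5^3 = 125 multiplications
Strassen's algorithm: 7^(log2(8)) = 7^3 = 343 multiplications
Difference: 125 - 343 = -218 (Strassen uses MORE here due to padding overhead — for small or just-over-power-of-2 n, padding can outweigh the per-level savings)

Standard: 125 multiplications (5^3). Strassen: 343 multiplications (7^3, after padding to 8x8). Strassen reduces 8 recursive multiplications to 7 at each level.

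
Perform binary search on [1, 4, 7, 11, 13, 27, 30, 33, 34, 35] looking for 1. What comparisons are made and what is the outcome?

Binary search for 1 in [1, 4, 7, 11, 13, 27, 30, 33, 34, 35]:

lo=0, hi=9, mid=4, arr[mid]=13 -> 13 > 1, search left half
lo=0, hi=3, mid=1, arr[mid]=4 -> 4 > 1, search left half
lo=0, hi=0, mid=0, arr[mid]=1 -> Found target at index 0!

Binary search finds 1 at index 0 after 3 comparisons. The search repeatedly halves the search space by comparing with the middle element.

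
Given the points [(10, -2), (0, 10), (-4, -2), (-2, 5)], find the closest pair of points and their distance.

Computing all pairwise distances among 4 points:

d((10, -2), (0, 10)) = 15.6205
d((10, -2), (-4, -2)) = 14.0
d((10, -2), (-2, 5)) = 13.8924
d((0, 10), (-4, -2)) = 12.6491
d((0, 10), (-2, 5)) = 5.3852 <-- minimum
d((-4, -2), (-2, 5)) = 7.2801

Closest pair: (0, 10) and (-2, 5) with distance 5.3852

The closest pair is (0, 10) and (-2, 5) with Euclidean distance 5.3852. For 4 points, brute-force pairwise comparison is shown above. For large n, the divide-and-conquer algorithm (sort by x, recurse on halves, check the dividing strip) achieves O(n log n).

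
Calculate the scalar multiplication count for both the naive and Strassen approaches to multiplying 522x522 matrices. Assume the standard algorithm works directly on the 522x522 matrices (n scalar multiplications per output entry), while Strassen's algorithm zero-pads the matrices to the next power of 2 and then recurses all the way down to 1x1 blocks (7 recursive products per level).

Matrix multiplication for 522x522 matrices:

Strassen's algorithm requires power-of-2 dimensions. Pad 522x522 to 1024x1024 (next power of 2).

Standard algorithm: 522^3 = 142236648 multiplications
Strassen's algorithm: 7^(log2(1024)) = 7^10 = 282475249 multiplications
Difference: 142236648 - 282475249 = -140238601 (Strassen uses MORE here due to padding overhead — for small or just-over-power-of-2 n, padding can outweigh the per-level savings)

Standard: 142236648 multiplications (522^3). Strassen: 282475249 multiplications (7^10, after padding to 1024x1024). Strassen reduces 8 recursive multiplications to 7 at each level.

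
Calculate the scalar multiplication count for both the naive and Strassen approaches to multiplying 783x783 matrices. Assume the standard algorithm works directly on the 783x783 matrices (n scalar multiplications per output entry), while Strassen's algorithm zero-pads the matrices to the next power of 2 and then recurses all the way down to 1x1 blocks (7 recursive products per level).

Matrix multiplication for 783x783 matrices:

Strassen's algorithm requires power-of-2 dimensions. Pad 783x783 to 1024x1024 (next power of 2).

Standard algorithm: 783^3 = 480048687 multiplications
Strassen's algorithm: 7^(log2(1024)) = 7^10 = 282475249 multiplications
Savings: 480048687 - 282475249 = 197573438 multiplications

Standard: 480048687 multiplications (783^3). Strassen: 282475249 multiplications (7^10, after padding to 1024x1024). Strassen reduces 8 recursive multiplications to 7 at each level.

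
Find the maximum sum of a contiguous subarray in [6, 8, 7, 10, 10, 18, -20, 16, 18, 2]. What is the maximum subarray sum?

Using Kadane's algorithm on [6, 8, 7, 10, 10, 18, -20, 16, 18, 2]:

Scanning through the array:
Position 1 (value 8): max_ending_here = 14, max_so_far = 14
Position 2 (value 7): max_ending_here = 21, max_so_far = 21
Position 3 (value 10): max_ending_here = 31, max_so_far = 31
Position 4 (value 10): max_ending_here = 41, max_so_far = 41
Position 5 (value 18): max_ending_here = 59, max_so_far = 59
Position 6 (value -20): max_ending_here = 39, max_so_far = 59
Position 7 (value 16): max_ending_here = 55, max_so_far = 59
Position 8 (value 18): max_ending_here = 73, max_so_far = 73
Position 9 (value 2): max_ending_here = 75, max_so_far = 75

Maximum subarray: [6, 8, 7, 10, 10, 18, -20, 16, 18, 2]
Maximum sum: 75

The maximum subarray is [6, 8, 7, 10, 10, 18, -20, 16, 18, 2] with sum 75. This subarray runs from index 0 to index 9.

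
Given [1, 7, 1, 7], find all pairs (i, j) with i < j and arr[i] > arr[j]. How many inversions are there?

Finding inversions in [1, 7, 1, 7]:

(1, 2): arr[1]=7 > arr[2]=1

Total inversions: 1

The array has 1 inversion(s): (1,2). Each pair (i,j) satisfies i < j and arr[i] > arr[j].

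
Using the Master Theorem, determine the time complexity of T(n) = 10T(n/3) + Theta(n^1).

Master Theorem for T(n) = 10T(n/3) + O(n^1):

a = 10, b = 3, c = 1
log_b(a) = log_3(10) = 2.0959

Case 1: c = 1 < log_3(10) = 2.0959
T(n) = O(n^(log_3 10))

For T(n) = 10T(n/3) + O(n^1): log_3(10) = 2.0959. This is Case 1 of the Master Theorem (c < log_b(a), work dominated by leaves), giving O(n^(log_3 10)).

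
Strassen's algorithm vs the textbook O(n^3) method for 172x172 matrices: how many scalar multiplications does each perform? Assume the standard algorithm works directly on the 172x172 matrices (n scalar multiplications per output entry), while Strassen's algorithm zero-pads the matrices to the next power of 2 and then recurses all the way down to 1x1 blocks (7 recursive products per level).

Matrix multiplication for 172x172 matrices:

Strassen's algorithm requires power-of-2 dimensions. Pad 172x172 to 256x256 (next power of 2).

Standard algorithm: 172^3 = 5088448 multiplications
Strassen's algorithm: 7^(log2(256)) = 7^8 = 5764801 multiplications
Difference: 5088448 - 5764801 = -676353 (Strassen uses MORE here due to padding overhead — for small or just-over-power-of-2 n, padding can outweigh the per-level savings)

Standard: 5088448 multiplications (172^3). Strassen: 5764801 multiplications (7^8, after padding to 256x256). Strassen reduces 8 recursive multiplications to 7 at each level.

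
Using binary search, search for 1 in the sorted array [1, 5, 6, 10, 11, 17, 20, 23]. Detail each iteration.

Binary search for 1 in [1, 5, 6, 10, 11, 17, 20, 23]:

lo=0, hi=7, mid=3, arr[mid]=10 -> 10 > 1, search left half
lo=0, hi=2, mid=1, arr[mid]=5 -> 5 > 1, search left half
lo=0, hi=0, mid=0, arr[mid]=1 -> Found target at index 0!

Binary search finds 1 at index 0 after 3 comparisons. The search repeatedly halves the search space by comparing with the middle element.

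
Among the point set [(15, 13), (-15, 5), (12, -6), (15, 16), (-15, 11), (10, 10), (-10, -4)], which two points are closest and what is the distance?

Computing all pairwise distances among 7 points:

d((15, 13), (-15, 5)) = 31.0483
d((15, 13), (12, -6)) = 19.2354
d((15, 13), (15, 16)) = 3.0 <-- minimum
d((15, 13), (-15, 11)) = 30.0666
d((15, 13), (10, 10)) = 5.831
d((15, 13), (-10, -4)) = 30.2324
d((-15, 5), (12, -6)) = 29.1548
d((-15, 5), (15, 16)) = 31.9531
d((-15, 5), (-15, 11)) = 6.0
d((-15, 5), (10, 10)) = 25.4951
d((-15, 5), (-10, -4)) = 10.2956
d((12, -6), (15, 16)) = 22.2036
d((12, -6), (-15, 11)) = 31.9061
d((12, -6), (10, 10)) = 16.1245
d((12, -6), (-10, -4)) = 22.0907
d((15, 16), (-15, 11)) = 30.4138
d((15, 16), (10, 10)) = 7.8102
d((15, 16), (-10, -4)) = 32.0156
d((-15, 11), (10, 10)) = 25.02
d((-15, 11), (-10, -4)) = 15.8114
d((10, 10), (-10, -4)) = 24.4131

Closest pair: (15, 13) and (15, 16) with distance 3.0

The closest pair is (15, 13) and (15, 16) with Euclidean distance 3.0. For 7 points, brute-force pairwise comparison is shown above. For large n, the divide-and-conquer algorithm (sort by x, recurse on halves, check the dividing strip) achieves O(n log n).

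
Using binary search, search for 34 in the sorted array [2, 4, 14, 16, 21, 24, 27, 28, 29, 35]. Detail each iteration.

Binary search for 34 in [2, 4, 14, 16, 21, 24, 27, 28, 29, 35]:

lo=0, hi=9, mid=4, arr[mid]=21 -> 21 < 34, search right half
lo=5, hi=9, mid=7, arr[mid]=28 -> 28 < 34, search right half
lo=8, hi=9, mid=8, arr[mid]=29 -> 29 < 34, search right half
lo=9, hi=9, mid=9, arr[mid]=35 -> 35 > 34, search left half
lo=9 > hi=8, target 34 not found

Binary search determines that 34 is not in the array after 4 comparisons. The search space was exhausted without finding the target.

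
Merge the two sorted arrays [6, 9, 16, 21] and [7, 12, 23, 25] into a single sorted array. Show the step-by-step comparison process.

Merging process:

Compare 6 vs 7: take 6 from left. Merged: [6]
Compare 9 vs 7: take 7 from right. Merged: [6, 7]
Compare 9 vs 12: take 9 from left. Merged: [6, 7, 9]
Compare 16 vs 12: take 12 from right. Merged: [6, 7, 9, 12]
Compare 16 vs 23: take 16 from left. Merged: [6, 7, 9, 12, 16]
Compare 21 vs 23: take 21 from left. Merged: [6, 7, 9, 12, 16, 21]
Append remaining from right: [23, 25]. Merged: [6, 7, 9, 12, 16, 21, 23, 25]

Final merged array: [6, 7, 9, 12, 16, 21, 23, 25]
Total comparisons: 6

The merged array is [6, 7, 9, 12, 16, 21, 23, 25], requiring 6 comparisons. The merge step runs in O(n) time where n is the total number of elements.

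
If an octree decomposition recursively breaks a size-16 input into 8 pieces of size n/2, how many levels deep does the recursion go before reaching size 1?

For divide and conquer with division factor 2:

Problem sizes at each level:
Level 0: 16
Level 1: 8
Level 2: 4
Level 3: 2
Level 4: 1

The root is level 0 and the size-1 base case is level 4 (the tree spans levels 0 through 4, i.e. 5 levels counting the root), so the depth is the number of divisions: log_2(16) = 4

The recursion tree depth is log_2(16) = 4. At each level, the problem size is divided by 2, so it takes 4 divisions to reduce to a base case of size 1. The algorithm makes 8 recursive calls at each level.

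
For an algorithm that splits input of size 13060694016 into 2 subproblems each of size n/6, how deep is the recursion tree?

For divide and conquer with division factor 6:

Problem sizes at each level:
Level 0: 13060694016
Level 1: 2176782336
Level 2: 362797056
Level 3: 60466176
Level 4: 10077696
Level 5: 1679616
Level 6: 279936
Level 7: 46656
Level 8: 7776
Level 9: 1296
Level 10: 216
Level 11: 36
Level 12: 6
Level 13: 1

The root is level 0 and the size-1 base case is level 13 (the tree spans levels 0 through 13, i.e. 14 levels counting the root), so the depth is the number of divisions: log_6(13060694016) = 13

The recursion tree depth is log_6(13060694016) = 13. At each level, the problem size is divided by 6, so it takes 13 divisions to reduce to a base case of size 1. The algorithm makes 2 recursive calls at each level.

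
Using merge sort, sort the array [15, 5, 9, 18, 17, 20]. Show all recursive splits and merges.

Merge sort trace:

Split: [15, 5, 9, 18, 17, 20] -> [15, 5, 9] and [18, 17, 20]
  Split: [15, 5, 9] -> [15] and [5, 9]
    Split: [5, 9] -> [5] and [9]
    Merge: [5] + [9] -> [5, 9]
  Merge: [15] + [5, 9] -> [5, 9, 15]
  Split: [18, 17, 20] -> [18] and [17, 20]
    Split: [17, 20] -> [17] and [20]
    Merge: [17] + [20] -> [17, 20]
  Merge: [18] + [17, 20] -> [17, 18, 20]
Merge: [5, 9, 15] + [17, 18, 20] -> [5, 9, 15, 17, 18, 20]

Final sorted array: [5, 9, 15, 17, 18, 20]

The merge sort proceeds by recursively splitting the array and merging sorted halves.
After all merges, the sorted array is [5, 9, 15, 17, 18, 20].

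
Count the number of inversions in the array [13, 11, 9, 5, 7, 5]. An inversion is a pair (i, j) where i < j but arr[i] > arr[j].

Finding inversions in [13, 11, 9, 5, 7, 5]:

(0, 1): arr[0]=13 > arr[1]=11
(0, 2): arr[0]=13 > arr[2]=9
(0, 3): arr[0]=13 > arr[3]=5
(0, 4): arr[0]=13 > arr[4]=7
(0, 5): arr[0]=13 > arr[5]=5
(1, 2): arr[1]=11 > arr[2]=9
(1, 3): arr[1]=11 > arr[3]=5
(1, 4): arr[1]=11 > arr[4]=7
(1, 5): arr[1]=11 > arr[5]=5
(2, 3): arr[2]=9 > arr[3]=5
(2, 4): arr[2]=9 > arr[4]=7
(2, 5): arr[2]=9 > arr[5]=5
(4, 5): arr[4]=7 > arr[5]=5

Total inversions: 13

The array has 13 inversion(s): (0,1), (0,2), (0,3), (0,4), (0,5), (1,2), (1,3), (1,4), (1,5), (2,3), (2,4), (2,5), (4,5). Each pair (i,j) satisfies i < j and arr[i] > arr[j].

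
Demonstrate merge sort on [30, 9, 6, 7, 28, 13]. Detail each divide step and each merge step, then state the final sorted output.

Merge sort trace:

Split: [30, 9, 6, 7, 28, 13] -> [30, 9, 6] and [7, 28, 13]
  Split: [30, 9, 6] -> [30] and [9, 6]
    Split: [9, 6] -> [9] and [6]
    Merge: [9] + [6] -> [6, 9]
  Merge: [30] + [6, 9] -> [6, 9, 30]
  Split: [7, 28, 13] -> [7] and [28, 13]
    Split: [28, 13] -> [28] and [13]
    Merge: [28] + [13] -> [13, 28]
  Merge: [7] + [13, 28] -> [7, 13, 28]
Merge: [6, 9, 30] + [7, 13, 28] -> [6, 7, 9, 13, 28, 30]

Final sorted array: [6, 7, 9, 13, 28, 30]

The merge sort proceeds by recursively splitting the array and merging sorted halves.
After all merges, the sorted array is [6, 7, 9, 13, 28, 30].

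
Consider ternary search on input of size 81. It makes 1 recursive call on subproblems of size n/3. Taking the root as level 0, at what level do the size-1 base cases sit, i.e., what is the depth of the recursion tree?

For divide and conquer with division factor 3:

Problem sizes at each level:
Level 0: 81
Level 1: 27
Level 2: 9
Level 3: 3
Level 4: 1

The root is level 0 and the size-1 base case is level 4 (the tree spans levels 0 through 4, i.e. 5 levels counting the root), so the depth is the number of divisions: log_3(81) = 4

The recursion tree depth is log_3(81) = 4. At each level, the problem size is divided by 3, so it takes 4 divisions to reduce to a base case of size 1. The algorithm makes 1 recursive call at each level.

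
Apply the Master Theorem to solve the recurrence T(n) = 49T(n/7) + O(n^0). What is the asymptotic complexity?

Master Theorem for T(n) = 49T(n/7) + O(n^0):

a = 49, b = 7, c = 0
log_b(a) = log_7(49) = 2.0000

Case 1: c = 0 < log_7(49) = 2.0000
T(n) = O(n^(log_7 49)) = O(n^2)

For T(n) = 49T(n/7) + O(n^0): log_7(49) = 2.0000. This is Case 1 of the Master Theorem (c < log_b(a), work dominated by leaves), giving O(n^2).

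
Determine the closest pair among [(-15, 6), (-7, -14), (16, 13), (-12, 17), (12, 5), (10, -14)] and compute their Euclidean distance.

Computing all pairwise distances among 6 points:

d((-15, 6), (-7, -14)) = 21.5407
d((-15, 6), (16, 13)) = 31.7805
d((-15, 6), (-12, 17)) = 11.4018
d((-15, 6), (12, 5)) = 27.0185
d((-15, 6), (10, -14)) = 32.0156
d((-7, -14), (16, 13)) = 35.4683
d((-7, -14), (-12, 17)) = 31.4006
d((-7, -14), (12, 5)) = 26.8701
d((-7, -14), (10, -14)) = 17.0
d((16, 13), (-12, 17)) = 28.2843
d((16, 13), (12, 5)) = 8.9443 <-- minimum
d((16, 13), (10, -14)) = 27.6586
d((-12, 17), (12, 5)) = 26.8328
d((-12, 17), (10, -14)) = 38.0132
d((12, 5), (10, -14)) = 19.105

Closest pair: (16, 13) and (12, 5) with distance 8.9443

The closest pair is (16, 13) and (12, 5) with Euclidean distance 8.9443. For 6 points, brute-force pairwise comparison is shown above. For large n, the divide-and-conquer algorithm (sort by x, recurse on halves, check the dividing strip) achieves O(n log n).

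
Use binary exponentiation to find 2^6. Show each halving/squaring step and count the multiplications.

Computing 2^6 by squaring (build up from 2^1; each line after the first costs one multiplication):

2^1 = 2
2^2 = (2^1)^2 = 2^2 = 4
2^3 = 2 * 2^2 = 2 * 4 = 8
2^6 = (2^3)^2 = 8^2 = 64

Result: 64
Multiplications needed: 3 (3 lines after 2^1)

2^6 = 64. Using exponentiation by squaring, this requires 3 multiplications. The key idea: if the exponent is even, square the half-power; if odd, multiply by the base once.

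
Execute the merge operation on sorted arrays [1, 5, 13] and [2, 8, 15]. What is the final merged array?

Merging process:

Compare 1 vs 2: take 1 from left. Merged: [1]
Compare 5 vs 2: take 2 from right. Merged: [1, 2]
Compare 5 vs 8: take 5 from left. Merged: [1, 2, 5]
Compare 13 vs 8: take 8 from right. Merged: [1, 2, 5, 8]
Compare 13 vs 15: take 13 from left. Merged: [1, 2, 5, 8, 13]
Append remaining from right: [15]. Merged: [1, 2, 5, 8, 13, 15]

Final merged array: [1, 2, 5, 8, 13, 15]
Total comparisons: 5

The merged array is [1, 2, 5, 8, 13, 15], requiring 5 comparisons. The merge step runs in O(n) time where n is the total number of elements.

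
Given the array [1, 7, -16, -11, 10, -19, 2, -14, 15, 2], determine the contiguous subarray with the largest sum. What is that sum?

Using Kadane's algorithm on [1, 7, -16, -11, 10, -19, 2, -14, 15, 2]:

Scanning through the array:
Position 1 (value 7): max_ending_here = 8, max_so_far = 8
Position 2 (value -16): max_ending_here = -8, max_so_far = 8
Position 3 (value -11): max_ending_here = -11, max_so_far = 8
Position 4 (value 10): max_ending_here = 10, max_so_far = 10
Position 5 (value -19): max_ending_here = -9, max_so_far = 10
Position 6 (value 2): max_ending_here = 2, max_so_far = 10
Position 7 (value -14): max_ending_here = -12, max_so_far = 10
Position 8 (value 15): max_ending_here = 15, max_so_far = 15
Position 9 (value 2): max_ending_here = 17, max_so_far = 17

Maximum subarray: [15, 2]
Maximum sum: 17

The maximum subarray is [15, 2] with sum 17. This subarray runs from index 8 to index 9.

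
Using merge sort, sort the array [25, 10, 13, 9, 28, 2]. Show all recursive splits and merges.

Merge sort trace:

Split: [25, 10, 13, 9, 28, 2] -> [25, 10, 13] and [9, 28, 2]
  Split: [25, 10, 13] -> [25] and [10, 13]
    Split: [10, 13] -> [10] and [13]
    Merge: [10] + [13] -> [10, 13]
  Merge: [25] + [10, 13] -> [10, 13, 25]
  Split: [9, 28, 2] -> [9] and [28, 2]
    Split: [28, 2] -> [28] and [2]
    Merge: [28] + [2] -> [2, 28]
  Merge: [9] + [2, 28] -> [2, 9, 28]
Merge: [10, 13, 25] + [2, 9, 28] -> [2, 9, 10, 13, 25, 28]

Final sorted array: [2, 9, 10, 13, 25, 28]

The merge sort proceeds by recursively splitting the array and merging sorted halves.
After all merges, the sorted array is [2, 9, 10, 13, 25, 28].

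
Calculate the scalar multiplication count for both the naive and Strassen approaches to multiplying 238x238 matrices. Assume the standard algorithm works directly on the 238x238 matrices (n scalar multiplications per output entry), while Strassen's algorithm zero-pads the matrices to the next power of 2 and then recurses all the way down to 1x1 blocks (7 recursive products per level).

Matrix multiplication for 238x238 matrices:

Strassen's algorithm requires power-of-2 dimensions. Pad 238x238 to 256x256 (next power of 2).

Standard algorithm: 238^3 = 13481272 multiplications
Strassen's algorithm: 7^(log2(256)) = 7^8 = 5764801 multiplications
Savings: 13481272 - 5764801 = 7716471 multiplications

Standard: 13481272 multiplications (238^3). Strassen: 5764801 multiplications (7^8, after padding to 256x256). Strassen reduces 8 recursive multiplications to 7 at each level.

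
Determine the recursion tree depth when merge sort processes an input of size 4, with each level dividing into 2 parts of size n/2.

For divide and conquer with division factor 2:

Problem sizes at each level:
Level 0: 4
Level 1: 2
Level 2: 1

The root is level 0 and the size-1 base case is level 2 (the tree spans levels 0 through 2, i.e. 3 levels counting the root), so the depth is the number of divisions: log_2(4) = 2

The recursion tree depth is log_2(4) = 2. At each level, the problem size is divided by 2, so it takes 2 divisions to reduce to a base case of size 1. The algorithm makes 2 recursive calls at each level.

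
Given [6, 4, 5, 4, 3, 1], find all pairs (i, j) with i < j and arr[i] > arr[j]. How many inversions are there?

Finding inversions in [6, 4, 5, 4, 3, 1]:

(0, 1): arr[0]=6 > arr[1]=4
(0, 2): arr[0]=6 > arr[2]=5
(0, 3): arr[0]=6 > arr[3]=4
(0, 4): arr[0]=6 > arr[4]=3
(0, 5): arr[0]=6 > arr[5]=1
(1, 4): arr[1]=4 > arr[4]=3
(1, 5): arr[1]=4 > arr[5]=1
(2, 3): arr[2]=5 > arr[3]=4
(2, 4): arr[2]=5 > arr[4]=3
(2, 5): arr[2]=5 > arr[5]=1
(3, 4): arr[3]=4 > arr[4]=3
(3, 5): arr[3]=4 > arr[5]=1
(4, 5): arr[4]=3 > arr[5]=1

Total inversions: 13

The array has 13 inversion(s): (0,1), (0,2), (0,3), (0,4), (0,5), (1,4), (1,5), (2,3), (2,4), (2,5), (3,4), (3,5), (4,5). Each pair (i,j) satisfies i < j and arr[i] > arr[j].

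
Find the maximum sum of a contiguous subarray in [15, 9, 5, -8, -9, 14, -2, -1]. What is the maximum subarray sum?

Using Kadane's algorithm on [15, 9, 5, -8, -9, 14, -2, -1]:

Scanning through the array:
Position 1 (value 9): max_ending_here = 24, max_so_far = 24
Position 2 (value 5): max_ending_here = 29, max_so_far = 29
Position 3 (value -8): max_ending_here = 21, max_so_far = 29
Position 4 (value -9): max_ending_here = 12, max_so_far = 29
Position 5 (value 14): max_ending_here = 26, max_so_far = 29
Position 6 (value -2): max_ending_here = 24, max_so_far = 29
Position 7 (value -1): max_ending_here = 23, max_so_far = 29

Maximum subarray: [15, 9, 5]
Maximum sum: 29

The maximum subarray is [15, 9, 5] with sum 29. This subarray runs from index 0 to index 2.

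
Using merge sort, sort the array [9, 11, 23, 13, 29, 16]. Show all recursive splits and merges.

Merge sort trace:

Split: [9, 11, 23, 13, 29, 16] -> [9, 11, 23] and [13, 29, 16]
  Split: [9, 11, 23] -> [9] and [11, 23]
    Split: [11, 23] -> [11] and [23]
    Merge: [11] + [23] -> [11, 23]
  Merge: [9] + [11, 23] -> [9, 11, 23]
  Split: [13, 29, 16] -> [13] and [29, 16]
    Split: [29, 16] -> [29] and [16]
    Merge: [29] + [16] -> [16, 29]
  Merge: [13] + [16, 29] -> [13, 16, 29]
Merge: [9, 11, 23] + [13, 16, 29] -> [9, 11, 13, 16, 23, 29]

Final sorted array: [9, 11, 13, 16, 23, 29]

The merge sort proceeds by recursively splitting the array and merging sorted halves.
After all merges, the sorted array is [9, 11, 13, 16, 23, 29].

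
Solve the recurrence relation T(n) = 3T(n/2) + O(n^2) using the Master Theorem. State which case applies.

Master Theorem for T(n) = 3T(n/2) + O(n^2):

a = 3, b = 2, c = 2
log_b(a) = log_2(3) = 1.5850

Case 3: c = 2 > log_2(3) = 1.5850
T(n) = O(n^2) = O(n^2)

For T(n) = 3T(n/2) + O(n^2): log_2(3) = 1.5850. This is Case 3 of the Master Theorem (c > log_b(a), work dominated by root), giving O(n^2).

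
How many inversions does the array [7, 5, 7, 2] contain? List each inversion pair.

Finding inversions in [7, 5, 7, 2]:

(0, 1): arr[0]=7 > arr[1]=5
(0, 3): arr[0]=7 > arr[3]=2
(1, 3): arr[1]=5 > arr[3]=2
(2, 3): arr[2]=7 > arr[3]=2

Total inversions: 4

The array has 4 inversion(s): (0,1), (0,3), (1,3), (2,3). Each pair (i,j) satisfies i < j and arr[i] > arr[j].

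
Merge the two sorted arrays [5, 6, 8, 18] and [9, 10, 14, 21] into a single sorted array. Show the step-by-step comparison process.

Merging process:

Compare 5 vs 9: take 5 from left. Merged: [5]
Compare 6 vs 9: take 6 from left. Merged: [5, 6]
Compare 8 vs 9: take 8 from left. Merged: [5, 6, 8]
Compare 18 vs 9: take 9 from right. Merged: [5, 6, 8, 9]
Compare 18 vs 10: take 10 from right. Merged: [5, 6, 8, 9, 10]
Compare 18 vs 14: take 14 from right. Merged: [5, 6, 8, 9, 10, 14]
Compare 18 vs 21: take 18 from left. Merged: [5, 6, 8, 9, 10, 14, 18]
Append remaining from right: [21]. Merged: [5, 6, 8, 9, 10, 14, 18, 21]

Final merged array: [5, 6, 8, 9, 10, 14, 18, 21]
Total comparisons: 7

The merged array is [5, 6, 8, 9, 10, 14, 18, 21], requiring 7 comparisons. The merge step runs in O(n) time where n is the total number of elements.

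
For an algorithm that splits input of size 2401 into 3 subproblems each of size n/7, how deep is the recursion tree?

For divide and conquer with division factor 7:

Problem sizes at each level:
Level 0: 2401
Level 1: 343
Level 2: 49
Level 3: 7
Level 4: 1

The root is level 0 and the size-1 base case is level 4 (the tree spans levels 0 through 4, i.e. 5 levels counting the root), so the depth is the number of divisions: log_7(2401) = 4

The recursion tree depth is log_7(2401) = 4. At each level, the problem size is divided by 7, so it takes 4 divisions to reduce to a base case of size 1. The algorithm makes 3 recursive calls at each level.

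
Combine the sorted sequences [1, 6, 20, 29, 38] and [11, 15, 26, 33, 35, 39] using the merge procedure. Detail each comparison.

Merging process:

Compare 1 vs 11: take 1 from left. Merged: [1]
Compare 6 vs 11: take 6 from left. Merged: [1, 6]
Compare 20 vs 11: take 11 from right. Merged: [1, 6, 11]
Compare 20 vs 15: take 15 from right. Merged: [1, 6, 11, 15]
Compare 20 vs 26: take 20 from left. Merged: [1, 6, 11, 15, 20]
Compare 29 vs 26: take 26 from right. Merged: [1, 6, 11, 15, 20, 26]
Compare 29 vs 33: take 29 from left. Merged: [1, 6, 11, 15, 20, 26, 29]
Compare 38 vs 33: take 33 from right. Merged: [1, 6, 11, 15, 20, 26, 29, 33]
Compare 38 vs 35: take 35 from right. Merged: [1, 6, 11, 15, 20, 26, 29, 33, 35]
Compare 38 vs 39: take 38 from left. Merged: [1, 6, 11, 15, 20, 26, 29, 33, 35, 38]
Append remaining from right: [39]. Merged: [1, 6, 11, 15, 20, 26, 29, 33, 35, 38, 39]

Final merged array: [1, 6, 11, 15, 20, 26, 29, 33, 35, 38, 39]
Total comparisons: 10

The merged array is [1, 6, 11, 15, 20, 26, 29, 33, 35, 38, 39], requiring 10 comparisons. The merge step runs in O(n) time where n is the total number of elements.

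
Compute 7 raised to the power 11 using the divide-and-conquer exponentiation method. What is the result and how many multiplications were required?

Computing 7^11 by squaring (build up from 7^1; each line after the first costs one multiplication):

7^1 = 7
7^2 = (7^1)^2 = 7^2 = 49
7^4 = (7^2)^2 = 49^2 = 2401
7^5 = 7 * 7^4 = 7 * 2401 = 16807
7^10 = (7^5)^2 = 16807^2 = 282475249
7^11 = 7 * 7^10 = 7 * 282475249 = 1977326743

Result: 1977326743
Multiplications needed: 5 (5 lines after 7^1)

7^11 = 1977326743. Using exponentiation by squaring, this requires 5 multiplications. The key idea: if the exponent is even, square the half-power; if odd, multiply by the base once.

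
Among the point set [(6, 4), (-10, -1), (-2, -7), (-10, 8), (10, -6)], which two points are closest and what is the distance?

Computing all pairwise distances among 5 points:

d((6, 4), (-10, -1)) = 16.7631
d((6, 4), (-2, -7)) = 13.6015
d((6, 4), (-10, 8)) = 16.4924
d((6, 4), (10, -6)) = 10.7703
d((-10, -1), (-2, -7)) = 10.0
d((-10, -1), (-10, 8)) = 9.0 <-- minimum
d((-10, -1), (10, -6)) = 20.6155
d((-2, -7), (-10, 8)) = 17.0
d((-2, -7), (10, -6)) = 12.0416
d((-10, 8), (10, -6)) = 24.4131

Closest pair: (-10, -1) and (-10, 8) with distance 9.0

The closest pair is (-10, -1) and (-10, 8) with Euclidean distance 9.0. For 5 points, brute-force pairwise comparison is shown above. For large n, the divide-and-conquer algorithm (sort by x, recurse on halves, check the dividing strip) achieves O(n log n).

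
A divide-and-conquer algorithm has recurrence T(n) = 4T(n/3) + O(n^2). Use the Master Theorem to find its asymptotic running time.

Master Theorem for T(n) = 4T(n/3) + O(n^2):

a = 4, b = 3, c = 2
log_b(a) = log_3(4) = 1.2619

Case 3: c = 2 > log_3(4) = 1.2619
T(n) = O(n^2) = O(n^2)

For T(n) = 4T(n/3) + O(n^2): log_3(4) = 1.2619. This is Case 3 of the Master Theorem (c > log_b(a), work dominated by root), giving O(n^2).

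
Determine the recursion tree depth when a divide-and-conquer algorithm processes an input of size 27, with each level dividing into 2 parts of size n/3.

For divide and conquer with division factor 3:

Problem sizes at each level:
Level 0: 27
Level 1: 9
Level 2: 3
Level 3: 1

The root is level 0 and the size-1 base case is level 3 (the tree spans levels 0 through 3, i.e. 4 levels counting the root), so the depth is the number of divisions: log_3(27) = 3

The recursion tree depth is log_3(27) = 3. At each level, the problem size is divided by 3, so it takes 3 divisions to reduce to a base case of size 1. The algorithm makes 2 recursive calls at each level.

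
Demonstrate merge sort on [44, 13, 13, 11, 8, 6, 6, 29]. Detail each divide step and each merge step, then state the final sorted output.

Merge sort trace:

Split: [44, 13, 13, 11, 8, 6, 6, 29] -> [44, 13, 13, 11] and [8, 6, 6, 29]
  Split: [44, 13, 13, 11] -> [44, 13] and [13, 11]
    Split: [44, 13] -> [44] and [13]
    Merge: [44] + [13] -> [13, 44]
    Split: [13, 11] -> [13] and [11]
    Merge: [13] + [11] -> [11, 13]
  Merge: [13, 44] + [11, 13] -> [11, 13, 13, 44]
  Split: [8, 6, 6, 29] -> [8, 6] and [6, 29]
    Split: [8, 6] -> [8] and [6]
    Merge: [8] + [6] -> [6, 8]
    Split: [6, 29] -> [6] and [29]
    Merge: [6] + [29] -> [6, 29]
  Merge: [6, 8] + [6, 29] -> [6, 6, 8, 29]
Merge: [11, 13, 13, 44] + [6, 6, 8, 29] -> [6, 6, 8, 11, 13, 13, 29, 44]

Final sorted array: [6, 6, 8, 11, 13, 13, 29, 44]

The merge sort proceeds by recursively splitting the array and merging sorted halves.
After all merges, the sorted array is [6, 6, 8, 11, 13, 13, 29, 44].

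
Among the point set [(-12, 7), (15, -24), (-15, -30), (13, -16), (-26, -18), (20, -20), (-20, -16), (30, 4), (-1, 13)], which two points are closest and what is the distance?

Computing all pairwise distances among 9 points:

d((-12, 7), (15, -24)) = 41.1096
d((-12, 7), (-15, -30)) = 37.1214
d((-12, 7), (13, -16)) = 33.9706
d((-12, 7), (-26, -18)) = 28.6531
d((-12, 7), (20, -20)) = 41.8688
d((-12, 7), (-20, -16)) = 24.3516
d((-12, 7), (30, 4)) = 42.107
d((-12, 7), (-1, 13)) = 12.53
d((15, -24), (-15, -30)) = 30.5941
d((15, -24), (13, -16)) = 8.2462
d((15, -24), (-26, -18)) = 41.4367
d((15, -24), (20, -20)) = 6.4031
d((15, -24), (-20, -16)) = 35.9026
d((15, -24), (30, 4)) = 31.7648
d((15, -24), (-1, 13)) = 40.3113
d((-15, -30), (13, -16)) = 31.305
d((-15, -30), (-26, -18)) = 16.2788
d((-15, -30), (20, -20)) = 36.4005
d((-15, -30), (-20, -16)) = 14.8661
d((-15, -30), (30, 4)) = 56.4004
d((-15, -30), (-1, 13)) = 45.2217
d((13, -16), (-26, -18)) = 39.0512
d((13, -16), (20, -20)) = 8.0623
d((13, -16), (-20, -16)) = 33.0
d((13, -16), (30, 4)) = 26.2488
d((13, -16), (-1, 13)) = 32.2025
d((-26, -18), (20, -20)) = 46.0435
d((-26, -18), (-20, -16)) = 6.3246 <-- minimum
d((-26, -18), (30, 4)) = 60.1664
d((-26, -18), (-1, 13)) = 39.8246
d((20, -20), (-20, -16)) = 40.1995
d((20, -20), (30, 4)) = 26.0
d((20, -20), (-1, 13)) = 39.1152
d((-20, -16), (30, 4)) = 53.8516
d((-20, -16), (-1, 13)) = 34.6699
d((30, 4), (-1, 13)) = 32.28

Closest pair: (-26, -18) and (-20, -16) with distance 6.3246

The closest pair is (-26, -18) and (-20, -16) with Euclidean distance 6.3246. For 9 points, brute-force pairwise comparison is shown above. For large n, the divide-and-conquer algorithm (sort by x, recurse on halves, check the dividing strip) achieves O(n log n).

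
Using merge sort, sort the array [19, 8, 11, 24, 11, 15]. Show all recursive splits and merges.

Merge sort trace:

Split: [19, 8, 11, 24, 11, 15] -> [19, 8, 11] and [24, 11, 15]
  Split: [19, 8, 11] -> [19] and [8, 11]
    Split: [8, 11] -> [8] and [11]
    Merge: [8] + [11] -> [8, 11]
  Merge: [19] + [8, 11] -> [8, 11, 19]
  Split: [24, 11, 15] -> [24] and [11, 15]
    Split: [11, 15] -> [11] and [15]
    Merge: [11] + [15] -> [11, 15]
  Merge: [24] + [11, 15] -> [11, 15, 24]
Merge: [8, 11, 19] + [11, 15, 24] -> [8, 11, 11, 15, 19, 24]

Final sorted array: [8, 11, 11, 15, 19, 24]

The merge sort proceeds by recursively splitting the array and merging sorted halves.
After all merges, the sorted array is [8, 11, 11, 15, 19, 24].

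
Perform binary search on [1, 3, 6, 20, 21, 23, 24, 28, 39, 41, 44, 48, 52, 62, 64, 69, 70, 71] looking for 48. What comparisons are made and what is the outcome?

Binary search for 48 in [1, 3, 6, 20, 21, 23, 24, 28, 39, 41, 44, 48, 52, 62, 64, 69, 70, 71]:

lo=0, hi=17, mid=8, arr[mid]=39 -> 39 < 48, search right half
lo=9, hi=17, mid=13, arr[mid]=62 -> 62 > 48, search left half
lo=9, hi=12, mid=10, arr[mid]=44 -> 44 < 48, search right half
lo=11, hi=12, mid=11, arr[mid]=48 -> Found target at index 11!

Binary search finds 48 at index 11 after 4 comparisons. The search repeatedly halves the search space by comparing with the middle element.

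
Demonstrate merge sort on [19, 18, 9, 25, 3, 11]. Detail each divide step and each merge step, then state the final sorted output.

Merge sort trace:

Split: [19, 18, 9, 25, 3, 11] -> [19, 18, 9] and [25, 3, 11]
  Split: [19, 18, 9] -> [19] and [18, 9]
    Split: [18, 9] -> [18] and [9]
    Merge: [18] + [9] -> [9, 18]
  Merge: [19] + [9, 18] -> [9, 18, 19]
  Split: [25, 3, 11] -> [25] and [3, 11]
    Split: [3, 11] -> [3] and [11]
    Merge: [3] + [11] -> [3, 11]
  Merge: [25] + [3, 11] -> [3, 11, 25]
Merge: [9, 18, 19] + [3, 11, 25] -> [3, 9, 11, 18, 19, 25]

Final sorted array: [3, 9, 11, 18, 19, 25]

The merge sort proceeds by recursively splitting the array and merging sorted halves.
After all merges, the sorted array is [3, 9, 11, 18, 19, 25].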